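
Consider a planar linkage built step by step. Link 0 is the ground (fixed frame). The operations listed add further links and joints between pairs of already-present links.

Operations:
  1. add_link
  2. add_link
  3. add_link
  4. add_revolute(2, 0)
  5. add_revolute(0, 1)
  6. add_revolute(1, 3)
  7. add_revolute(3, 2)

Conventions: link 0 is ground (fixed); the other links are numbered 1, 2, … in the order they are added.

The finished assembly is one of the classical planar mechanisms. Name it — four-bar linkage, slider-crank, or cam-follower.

links: 4 (incl. ground); joints: 4 revolute, 0 prismatic, 0 higher (cam) pair, forming one closed loop
4 links in a single 4R loop → four-bar linkage

four-bar linkage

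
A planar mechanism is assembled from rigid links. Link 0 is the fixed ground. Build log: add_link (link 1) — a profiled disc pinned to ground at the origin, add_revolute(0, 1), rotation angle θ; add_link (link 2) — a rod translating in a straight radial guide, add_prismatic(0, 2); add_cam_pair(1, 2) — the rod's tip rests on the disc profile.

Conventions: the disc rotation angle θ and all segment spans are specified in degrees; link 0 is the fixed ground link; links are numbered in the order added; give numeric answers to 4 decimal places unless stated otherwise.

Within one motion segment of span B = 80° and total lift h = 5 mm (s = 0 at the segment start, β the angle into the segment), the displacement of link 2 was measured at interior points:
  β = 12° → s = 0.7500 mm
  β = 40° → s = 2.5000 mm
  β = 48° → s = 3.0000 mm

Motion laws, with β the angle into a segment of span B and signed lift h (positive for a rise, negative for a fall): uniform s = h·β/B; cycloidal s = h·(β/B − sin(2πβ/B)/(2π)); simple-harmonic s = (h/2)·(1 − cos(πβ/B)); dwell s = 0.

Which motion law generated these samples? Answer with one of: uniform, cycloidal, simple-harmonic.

candidates at β/B = r: uniform s = h·r (linear in β); cycloidal s = h·(r − sin(2πr)/(2π)); simple-harmonic s = (h/2)(1 − cos(πr))
β=12°: printed 0.7500 | uniform 0.7500, cycloidal 0.1062, simple-harmonic 0.2725
β=40°: printed 2.5000 | uniform 2.5000, cycloidal 2.5000, simple-harmonic 2.5000
β=48°: printed 3.0000 | uniform 3.0000, cycloidal 3.4677, simple-harmonic 3.2725
only one law matches every sample → uniform

uniform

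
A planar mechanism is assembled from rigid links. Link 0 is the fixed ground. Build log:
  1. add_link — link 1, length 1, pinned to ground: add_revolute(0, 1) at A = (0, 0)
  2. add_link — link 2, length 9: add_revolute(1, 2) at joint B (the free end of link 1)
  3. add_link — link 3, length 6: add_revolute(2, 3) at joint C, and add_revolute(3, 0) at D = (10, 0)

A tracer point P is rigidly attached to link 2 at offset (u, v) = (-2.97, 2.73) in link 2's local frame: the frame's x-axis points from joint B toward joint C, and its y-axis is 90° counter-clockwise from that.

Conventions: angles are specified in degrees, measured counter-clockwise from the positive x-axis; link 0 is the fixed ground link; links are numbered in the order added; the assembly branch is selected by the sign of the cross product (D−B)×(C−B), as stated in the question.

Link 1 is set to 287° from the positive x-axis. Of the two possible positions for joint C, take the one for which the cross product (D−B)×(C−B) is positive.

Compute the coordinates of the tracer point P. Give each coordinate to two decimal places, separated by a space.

A=(0,0), D=(10.00,0)
B = A + 1.00·(cos287°, sin287°) = (0.2924, -0.9563)
|BD| = 9.7546
circle(B,9.00) ∩ circle(D,6.00): a=7.1839, h=5.4214
  candidates: C₊=(6.9102,5.1433) cross=52.884; C₋=(7.9732,-5.6473) cross=-52.884
  branch + wants cross > 0 → take C=(6.9102,5.1433) (cross=52.884)
ex = (C−B)/|BC| = (0.7353,0.6777); ey = (-0.6777,0.7353)
P = B + -2.97·ex + 2.73·ey = (-3.7417,-0.9618)

-3.74 -0.96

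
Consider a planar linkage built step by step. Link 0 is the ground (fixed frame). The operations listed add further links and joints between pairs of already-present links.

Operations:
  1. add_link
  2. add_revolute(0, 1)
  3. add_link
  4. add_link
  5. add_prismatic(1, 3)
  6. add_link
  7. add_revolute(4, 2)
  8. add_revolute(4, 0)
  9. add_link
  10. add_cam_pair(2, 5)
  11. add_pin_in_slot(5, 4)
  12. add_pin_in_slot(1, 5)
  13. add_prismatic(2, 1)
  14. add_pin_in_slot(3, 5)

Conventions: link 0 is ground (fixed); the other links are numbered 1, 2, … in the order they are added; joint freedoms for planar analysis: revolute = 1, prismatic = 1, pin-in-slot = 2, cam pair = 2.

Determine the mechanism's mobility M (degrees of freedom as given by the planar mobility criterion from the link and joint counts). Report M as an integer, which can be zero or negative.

L=1 J1=0 J2=0
add link → L=2 J1=0 J2=0
R@0,1 dof=1 J1 → L=2 J1=1 J2=0
add link → L=3 J1=1 J2=0
add link → L=4 J1=1 J2=0
P@1,3 dof=1 J1 → L=4 J1=2 J2=0
add link → L=5 J1=2 J2=0
R@4,2 dof=1 J1 → L=5 J1=3 J2=0
R@4,0 dof=1 J1 → L=5 J1=4 J2=0
add link → L=6 J1=4 J2=0
C@2,5 dof=2 J2 → L=6 J1=4 J2=1
PS@5,4 dof=2 J2 → L=6 J1=4 J2=2
PS@1,5 dof=2 J2 → L=6 J1=4 J2=3
P@2,1 dof=1 J1 → L=6 J1=5 J2=3
PS@3,5 dof=2 J2 → L=6 J1=5 J2=4
M=3(L−1)−2J1−J2=3·5−2·5−4=1

M = 1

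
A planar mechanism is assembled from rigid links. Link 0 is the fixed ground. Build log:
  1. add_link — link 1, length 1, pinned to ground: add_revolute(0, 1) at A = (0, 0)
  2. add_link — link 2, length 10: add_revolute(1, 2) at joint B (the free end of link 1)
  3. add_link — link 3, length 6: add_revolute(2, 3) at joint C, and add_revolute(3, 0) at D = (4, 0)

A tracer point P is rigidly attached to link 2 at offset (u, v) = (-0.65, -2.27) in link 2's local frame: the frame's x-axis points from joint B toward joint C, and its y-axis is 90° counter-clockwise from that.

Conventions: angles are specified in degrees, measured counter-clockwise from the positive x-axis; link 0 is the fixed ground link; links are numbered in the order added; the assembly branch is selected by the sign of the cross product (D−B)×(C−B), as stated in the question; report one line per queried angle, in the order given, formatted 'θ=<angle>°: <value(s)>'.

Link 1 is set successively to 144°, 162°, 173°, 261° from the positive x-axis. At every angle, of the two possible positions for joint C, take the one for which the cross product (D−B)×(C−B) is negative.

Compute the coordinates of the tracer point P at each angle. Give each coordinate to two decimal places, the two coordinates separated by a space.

A=(0,0), D=(4.00,0)
θ=144°: B = A + 1.00·(cos144°, sin144°) = (-0.8090, 0.5878)
θ=144°: |BD| = 4.8448
θ=144°: circle(B,10.00) ∩ circle(D,6.00): a=9.0274, h=4.3018
θ=144°:   candidates: C₊=(8.6736,3.7626) cross=20.842; C₋=(7.6298,-4.7775) cross=-20.842
θ=144°:   branch - wants cross < 0 → take C=(7.6298,-4.7775) (cross=-20.842)
θ=144°: ex = (C−B)/|BC| = (0.8439,-0.5365); ey = (0.5365,0.8439)
θ=144°: P = B + -0.65·ex + -2.27·ey = (-2.5755,-0.9791)
θ=162°: B = A + 1.00·(cos162°, sin162°) = (-0.9511, 0.3090)
θ=162°: |BD| = 4.9607
θ=162°: circle(B,10.00) ∩ circle(D,6.00): a=8.9311, h=4.4985
θ=162°:   candidates: C₊=(8.2429,4.2424) cross=22.315; C₋=(7.6824,-4.7371) cross=-22.315
θ=162°:   branch - wants cross < 0 → take C=(7.6824,-4.7371) (cross=-22.315)
θ=162°: ex = (C−B)/|BC| = (0.8633,-0.5046); ey = (0.5046,0.8633)
θ=162°: P = B + -0.65·ex + -2.27·ey = (-2.6577,-1.3228)
θ=173°: B = A + 1.00·(cos173°, sin173°) = (-0.9925, 0.1219)
θ=173°: |BD| = 4.9940
θ=173°: circle(B,10.00) ∩ circle(D,6.00): a=8.9047, h=4.5505
θ=173°:   candidates: C₊=(8.0205,4.4537) cross=22.725; C₋=(7.7984,-4.6446) cross=-22.725
θ=173°:   branch - wants cross < 0 → take C=(7.7984,-4.6446) (cross=-22.725)
θ=173°: ex = (C−B)/|BC| = (0.8791,-0.4766); ey = (0.4766,0.8791)
θ=173°: P = B + -0.65·ex + -2.27·ey = (-2.6459,-1.5639)
θ=261°: B = A + 1.00·(cos261°, sin261°) = (-0.1564, -0.9877)
θ=261°: |BD| = 4.2722
θ=261°: circle(B,10.00) ∩ circle(D,6.00): a=9.6264, h=2.7078
θ=261°:   candidates: C₊=(8.5832,3.8723) cross=11.568; C₋=(9.8352,-1.3966) cross=-11.568
θ=261°:   branch - wants cross < 0 → take C=(9.8352,-1.3966) (cross=-11.568)
θ=261°: ex = (C−B)/|BC| = (0.9992,-0.0409); ey = (0.0409,0.9992)
θ=261°: P = B + -0.65·ex + -2.27·ey = (-0.8987,-3.2292)

θ=144°: -2.58 -0.98
θ=162°: -2.66 -1.32
θ=173°: -2.65 -1.56
θ=261°: -0.90 -3.23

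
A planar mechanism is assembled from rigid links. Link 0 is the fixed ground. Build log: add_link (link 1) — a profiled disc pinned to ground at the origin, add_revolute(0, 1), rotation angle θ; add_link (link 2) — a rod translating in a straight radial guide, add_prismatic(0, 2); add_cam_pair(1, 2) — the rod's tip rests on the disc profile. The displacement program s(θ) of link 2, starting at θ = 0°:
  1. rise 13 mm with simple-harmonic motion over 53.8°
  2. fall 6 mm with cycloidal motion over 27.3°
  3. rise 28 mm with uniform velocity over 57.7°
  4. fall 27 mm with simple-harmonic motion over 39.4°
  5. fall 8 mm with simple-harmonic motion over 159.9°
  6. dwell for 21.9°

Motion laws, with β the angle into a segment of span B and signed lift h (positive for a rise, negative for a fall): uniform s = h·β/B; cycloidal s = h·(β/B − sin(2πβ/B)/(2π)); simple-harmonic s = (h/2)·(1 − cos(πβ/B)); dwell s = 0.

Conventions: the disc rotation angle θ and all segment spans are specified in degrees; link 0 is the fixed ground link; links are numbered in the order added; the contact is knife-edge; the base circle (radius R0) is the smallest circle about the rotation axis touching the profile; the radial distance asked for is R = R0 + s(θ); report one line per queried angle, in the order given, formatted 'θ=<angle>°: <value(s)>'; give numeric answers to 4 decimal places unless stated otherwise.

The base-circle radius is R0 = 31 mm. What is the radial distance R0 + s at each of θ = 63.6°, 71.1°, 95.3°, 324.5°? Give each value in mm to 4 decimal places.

seg 1 [0°–53.8°] simple-harmonic, h=13: full span → s += 13 → s = 13.0000
seg 2 [53.8°–81.1°] cycloidal, h=-6: θ=63.6° here. β=9.8, B=27.3. -6·(0.3590 − sin(2π·0.3590)/(2π)) = -1.4142 → s = 11.5858
seg 2 [53.8°–81.1°] cycloidal, h=-6: θ=71.1° here. β=17.3, B=27.3. -6·(0.6337 − sin(2π·0.6337)/(2π)) = -4.5133 → s = 8.4867
seg 2 [53.8°–81.1°] cycloidal, h=-6: full span → s += -6 → s = 7.0000
seg 3 [81.1°–138.8°] uniform, h=28: θ=95.3° here. β=14.2, B=57.7. 28·14.2/57.7 = 6.8908 → s = 13.8908
seg 3 [81.1°–138.8°] uniform, h=28: full span → s += 28 → s = 35.0000
seg 4 [138.8°–178.2°] simple-harmonic, h=-27: full span → s += -27 → s = 8.0000
seg 5 [178.2°–338.1°] simple-harmonic, h=-8: θ=324.5° here. β=146.3, B=159.9. -8/2·(1 − cos(π·0.9149)) = -7.8581 → s = 0.1419
θ=63.6°: R = R0 + s = 31 + 11.5858 = 42.5858
θ=71.1°: R = R0 + s = 31 + 8.4867 = 39.4867
θ=95.3°: R = R0 + s = 31 + 13.8908 = 44.8908
θ=324.5°: R = R0 + s = 31 + 0.1419 = 31.1419

θ=63.6°: 42.5858
θ=71.1°: 39.4867
θ=95.3°: 44.8908
θ=324.5°: 31.1419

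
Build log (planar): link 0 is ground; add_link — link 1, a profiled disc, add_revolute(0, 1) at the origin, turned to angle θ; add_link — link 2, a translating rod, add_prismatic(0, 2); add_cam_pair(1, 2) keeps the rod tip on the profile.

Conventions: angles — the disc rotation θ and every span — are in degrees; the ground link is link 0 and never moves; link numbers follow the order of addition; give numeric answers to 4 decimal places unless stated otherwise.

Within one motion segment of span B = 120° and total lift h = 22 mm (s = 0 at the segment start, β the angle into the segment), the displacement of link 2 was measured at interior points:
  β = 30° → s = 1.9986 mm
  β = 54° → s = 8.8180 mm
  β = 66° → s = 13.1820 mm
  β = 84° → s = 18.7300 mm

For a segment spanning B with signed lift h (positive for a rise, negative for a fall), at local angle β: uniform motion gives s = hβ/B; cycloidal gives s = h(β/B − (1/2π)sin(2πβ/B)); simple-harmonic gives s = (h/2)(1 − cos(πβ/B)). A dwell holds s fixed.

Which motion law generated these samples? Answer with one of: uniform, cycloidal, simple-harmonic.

candidates at β/B = r: uniform s = h·r (linear in β); cycloidal s = h·(r − sin(2πr)/(2π)); simple-harmonic s = (h/2)(1 − cos(πr))
β=30°: printed 1.9986 | uniform 5.5000, cycloidal 1.9986, simple-harmonic 3.2218
β=54°: printed 8.8180 | uniform 9.9000, cycloidal 8.8180, simple-harmonic 9.2792
β=66°: printed 13.1820 | uniform 12.1000, cycloidal 13.1820, simple-harmonic 12.7208
β=84°: printed 18.7300 | uniform 15.4000, cycloidal 18.7300, simple-harmonic 17.4656
only one law matches every sample → cycloidal

cycloidal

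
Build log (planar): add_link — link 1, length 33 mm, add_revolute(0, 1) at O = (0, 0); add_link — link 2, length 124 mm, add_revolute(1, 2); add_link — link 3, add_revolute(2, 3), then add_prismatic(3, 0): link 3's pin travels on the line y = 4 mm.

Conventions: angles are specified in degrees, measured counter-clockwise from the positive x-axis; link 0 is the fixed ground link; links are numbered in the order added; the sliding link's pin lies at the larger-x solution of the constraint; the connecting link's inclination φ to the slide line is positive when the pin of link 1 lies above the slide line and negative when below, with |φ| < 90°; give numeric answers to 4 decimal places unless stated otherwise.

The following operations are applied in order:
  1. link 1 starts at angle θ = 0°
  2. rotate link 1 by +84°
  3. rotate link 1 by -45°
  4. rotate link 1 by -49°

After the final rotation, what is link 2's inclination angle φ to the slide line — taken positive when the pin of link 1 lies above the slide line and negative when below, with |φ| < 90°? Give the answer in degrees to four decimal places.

geometry: r = 33 mm, L = 124 mm, e = 4 mm; θ starts at 0°
rotate link 1 by +84°: θ ← 0° +84° = 84°
rotate link 1 by -45°: θ ← 84° -45° = 39°
rotate link 1 by -49°: θ ← 39° -49° = -10°
h = r sin θ − e = -5.730390 − 4 = -9.730390
sin φ = h / L = -9.730390 / 124 = -0.07847089
φ = arcsin(-0.07847089) = -4.500678°

-4.5007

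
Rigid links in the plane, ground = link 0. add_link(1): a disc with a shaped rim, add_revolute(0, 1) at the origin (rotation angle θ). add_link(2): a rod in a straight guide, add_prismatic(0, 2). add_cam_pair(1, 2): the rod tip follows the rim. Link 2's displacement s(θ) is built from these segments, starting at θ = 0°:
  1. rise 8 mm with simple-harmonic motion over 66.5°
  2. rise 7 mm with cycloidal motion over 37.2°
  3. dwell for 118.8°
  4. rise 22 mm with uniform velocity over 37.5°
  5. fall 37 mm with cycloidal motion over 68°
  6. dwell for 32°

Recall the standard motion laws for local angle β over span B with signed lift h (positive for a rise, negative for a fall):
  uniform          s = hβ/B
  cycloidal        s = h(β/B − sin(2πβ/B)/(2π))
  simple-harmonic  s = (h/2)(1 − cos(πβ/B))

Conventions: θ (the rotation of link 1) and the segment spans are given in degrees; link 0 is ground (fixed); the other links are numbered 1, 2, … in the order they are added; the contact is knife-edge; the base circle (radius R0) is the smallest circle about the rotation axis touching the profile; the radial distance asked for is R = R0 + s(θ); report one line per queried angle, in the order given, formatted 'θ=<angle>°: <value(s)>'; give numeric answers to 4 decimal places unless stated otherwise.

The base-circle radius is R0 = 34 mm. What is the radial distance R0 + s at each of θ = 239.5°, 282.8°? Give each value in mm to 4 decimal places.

segment 1 (0° to 66.5°, simple-harmonic, h = 8) is passed completely: s = 0.0000 + (8) = 8.0000
segment 2 (66.5° to 103.7°, cycloidal, h = 7) is passed completely: s = 8.0000 + (7) = 15.0000
segment 3 (103.7° to 222.5°, dwell): s unchanged at 15.0000
θ = 239.5° falls in segment 4 (222.5° to 260°, uniform, h = 22): β = 239.5 − 222.5 = 17°, B = 37.5°; Δs = 22·17/37.5 = 9.9733; s = 15.0000 + 9.9733 = 24.9733
segment 4 (222.5° to 260°, uniform, h = 22) is passed completely: s = 15.0000 + (22) = 37.0000
θ = 282.8° falls in segment 5 (260° to 328°, cycloidal, h = -37): β = 282.8 − 260 = 22.8°, B = 68°; Δs = -37·(0.3353 − sin(2π·0.3353)/(2π)) = -7.3428; s = 37.0000 − 7.3428 = 29.6572
θ=239.5°: R = R0 + s = 34 + 24.9733 = 58.9733
θ=282.8°: R = R0 + s = 34 + 29.6572 = 63.6572

θ=239.5°: 58.9733
θ=282.8°: 63.6572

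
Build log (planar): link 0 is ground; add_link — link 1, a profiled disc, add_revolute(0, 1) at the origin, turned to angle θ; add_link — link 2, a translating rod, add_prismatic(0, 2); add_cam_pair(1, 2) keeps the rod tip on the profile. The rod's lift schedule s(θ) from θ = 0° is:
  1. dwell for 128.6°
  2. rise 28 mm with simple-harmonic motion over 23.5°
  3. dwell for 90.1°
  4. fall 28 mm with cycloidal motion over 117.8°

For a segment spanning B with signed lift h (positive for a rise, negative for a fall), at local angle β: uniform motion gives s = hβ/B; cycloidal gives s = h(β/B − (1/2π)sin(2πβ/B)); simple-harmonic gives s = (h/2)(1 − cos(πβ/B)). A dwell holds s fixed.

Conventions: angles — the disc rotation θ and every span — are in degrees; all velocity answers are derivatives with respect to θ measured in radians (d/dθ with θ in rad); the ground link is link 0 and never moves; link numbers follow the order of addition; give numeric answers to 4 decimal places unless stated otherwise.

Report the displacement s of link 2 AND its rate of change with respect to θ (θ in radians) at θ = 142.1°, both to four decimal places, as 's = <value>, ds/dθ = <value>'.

seg 1 [0°–128.6°] dwell: s stays 0.0000
seg 2 [128.6°–152.1°] simple-harmonic, h=28: θ=142.1° here. β=13.5, B=23.5. 28/2·(1 − cos(π·0.5745)) = 17.2455 → s = 17.2455
velocity in seg [128.6°–152.1°] (simple-harmonic), θ in radians: β = 13.5° = 0.2356 rad, B = 23.5° = 0.4102 rad; ds/dθ = (πh/(2B)) sin(πβ/B) = (π·28/(2·0.4102)) sin(π·0.5745) = 104.312844 mm/rad

s = 17.2455, ds/dθ = 104.3128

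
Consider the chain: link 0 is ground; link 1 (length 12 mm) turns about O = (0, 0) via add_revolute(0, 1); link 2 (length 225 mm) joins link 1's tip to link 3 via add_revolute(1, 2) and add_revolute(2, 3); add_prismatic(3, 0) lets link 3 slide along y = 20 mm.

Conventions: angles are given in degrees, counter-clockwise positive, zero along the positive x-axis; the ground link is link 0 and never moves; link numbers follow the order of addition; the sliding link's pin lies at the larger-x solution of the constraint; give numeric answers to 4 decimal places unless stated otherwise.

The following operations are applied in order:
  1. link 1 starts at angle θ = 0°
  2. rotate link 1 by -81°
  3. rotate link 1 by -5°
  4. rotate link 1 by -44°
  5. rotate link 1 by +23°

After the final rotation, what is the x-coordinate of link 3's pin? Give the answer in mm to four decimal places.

geometry: r = 12 mm, L = 225 mm, e = 20 mm; θ starts at 0°
rotate link 1 by -81°: θ ← 0° -81° = -81°
rotate link 1 by -5°: θ ← -81° -5° = -86°
rotate link 1 by -44°: θ ← -86° -44° = -130°
rotate link 1 by +23°: θ ← -130° +23° = -107°
crank pin P = (r cos θ, r sin θ) = (-3.508460, -11.475657)
h = r sin θ − e = -11.475657 − 20 = -31.475657
x = r cos θ + √(L² − h²) = -3.508460 + 222.787529 = 219.279068

219.2791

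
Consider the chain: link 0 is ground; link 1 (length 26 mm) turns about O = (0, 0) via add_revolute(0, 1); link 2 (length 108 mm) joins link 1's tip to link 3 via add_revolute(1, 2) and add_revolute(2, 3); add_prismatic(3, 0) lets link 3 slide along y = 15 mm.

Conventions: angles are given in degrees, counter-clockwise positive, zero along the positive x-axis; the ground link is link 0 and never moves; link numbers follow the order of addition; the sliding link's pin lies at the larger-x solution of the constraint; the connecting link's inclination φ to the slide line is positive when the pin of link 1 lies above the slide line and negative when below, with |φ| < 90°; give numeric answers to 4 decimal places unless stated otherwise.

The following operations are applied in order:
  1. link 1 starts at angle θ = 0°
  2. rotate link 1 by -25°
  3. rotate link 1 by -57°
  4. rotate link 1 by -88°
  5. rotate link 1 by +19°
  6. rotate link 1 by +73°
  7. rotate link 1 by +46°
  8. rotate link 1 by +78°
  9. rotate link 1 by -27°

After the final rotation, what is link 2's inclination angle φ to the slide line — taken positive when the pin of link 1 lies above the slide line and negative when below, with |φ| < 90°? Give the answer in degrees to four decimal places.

geometry: r = 26 mm, L = 108 mm, e = 15 mm; θ starts at 0°
rotate link 1 by -25°: θ ← 0° -25° = -25°
rotate link 1 by -57°: θ ← -25° -57° = -82°
rotate link 1 by -88°: θ ← -82° -88° = -170°
rotate link 1 by +19°: θ ← -170° +19° = -151°
rotate link 1 by +73°: θ ← -151° +73° = -78°
rotate link 1 by +46°: θ ← -78° +46° = -32°
rotate link 1 by +78°: θ ← -32° +78° = 46°
rotate link 1 by -27°: θ ← 46° -27° = 19°
h = r sin θ − e = 8.464772 − 15 = -6.535228
sin φ = h / L = -6.535228 / 108 = -0.06051137
φ = arcsin(-0.06051137) = -3.469165°

-3.4692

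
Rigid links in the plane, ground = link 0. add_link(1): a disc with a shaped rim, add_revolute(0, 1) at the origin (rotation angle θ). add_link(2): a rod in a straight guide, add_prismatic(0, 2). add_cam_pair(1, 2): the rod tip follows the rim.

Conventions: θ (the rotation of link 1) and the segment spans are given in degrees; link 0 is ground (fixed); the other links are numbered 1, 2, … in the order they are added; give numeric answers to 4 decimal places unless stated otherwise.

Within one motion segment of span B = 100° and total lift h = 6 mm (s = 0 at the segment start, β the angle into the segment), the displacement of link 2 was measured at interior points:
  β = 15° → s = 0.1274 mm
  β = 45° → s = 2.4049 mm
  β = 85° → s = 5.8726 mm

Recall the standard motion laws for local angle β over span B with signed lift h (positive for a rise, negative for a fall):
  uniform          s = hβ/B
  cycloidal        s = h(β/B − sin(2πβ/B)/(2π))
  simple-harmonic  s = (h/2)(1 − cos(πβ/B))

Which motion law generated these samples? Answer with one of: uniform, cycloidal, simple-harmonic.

candidates at β/B = r: uniform s = h·r (linear in β); cycloidal s = h·(r − sin(2πr)/(2π)); simple-harmonic s = (h/2)(1 − cos(πr))
β=15°: printed 0.1274 | uniform 0.9000, cycloidal 0.1274, simple-harmonic 0.3270
β=45°: printed 2.4049 | uniform 2.7000, cycloidal 2.4049, simple-harmonic 2.5307
β=85°: printed 5.8726 | uniform 5.1000, cycloidal 5.8726, simple-harmonic 5.6730
only one law matches every sample → cycloidal

cycloidal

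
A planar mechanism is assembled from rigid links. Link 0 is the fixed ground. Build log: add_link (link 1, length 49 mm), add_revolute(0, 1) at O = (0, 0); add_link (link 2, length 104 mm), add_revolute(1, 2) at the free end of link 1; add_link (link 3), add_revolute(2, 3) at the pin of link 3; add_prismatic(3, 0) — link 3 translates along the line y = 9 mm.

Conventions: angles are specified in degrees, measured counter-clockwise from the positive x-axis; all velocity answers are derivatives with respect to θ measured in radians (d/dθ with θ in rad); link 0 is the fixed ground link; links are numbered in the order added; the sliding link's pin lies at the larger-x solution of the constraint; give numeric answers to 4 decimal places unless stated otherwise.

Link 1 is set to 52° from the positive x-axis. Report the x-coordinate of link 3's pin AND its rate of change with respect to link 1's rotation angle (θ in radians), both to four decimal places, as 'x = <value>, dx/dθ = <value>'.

geometry: r = 49 mm, L = 104 mm, e = 9 mm
crank pin P = (r cos θ, r sin θ) = (30.167412, 38.612527)
h = r sin θ − e = 38.612527 − 9 = 29.612527
x = r cos θ + √(L² − h²) = 30.167412 + 99.695026 = 129.862438
dx/dθ = −r sin θ − h·r cos θ/√(L² − h²) (θ in radians; h = 29.612527) = -47.573188

x = 129.8624, dx/dθ = -47.5732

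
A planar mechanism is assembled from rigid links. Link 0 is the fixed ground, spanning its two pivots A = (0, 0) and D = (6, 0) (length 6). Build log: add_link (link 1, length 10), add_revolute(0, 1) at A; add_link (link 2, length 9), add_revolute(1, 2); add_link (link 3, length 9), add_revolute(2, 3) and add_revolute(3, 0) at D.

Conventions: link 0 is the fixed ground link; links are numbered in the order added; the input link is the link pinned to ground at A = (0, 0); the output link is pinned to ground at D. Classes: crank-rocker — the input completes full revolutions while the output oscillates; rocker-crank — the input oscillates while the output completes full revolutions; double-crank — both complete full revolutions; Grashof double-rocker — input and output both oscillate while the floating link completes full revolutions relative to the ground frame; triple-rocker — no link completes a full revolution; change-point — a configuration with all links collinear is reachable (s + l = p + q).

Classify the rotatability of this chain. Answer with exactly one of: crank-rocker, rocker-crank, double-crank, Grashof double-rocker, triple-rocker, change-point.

lengths: ground=6, input=10, coupler=9, output=9
sorted: s=6 (shortest), l=10 (longest), p+q=18
s + l = 16 vs p + q = 18
s + l < p + q (Grashof) with shortest = ground link → double-crank

double-crank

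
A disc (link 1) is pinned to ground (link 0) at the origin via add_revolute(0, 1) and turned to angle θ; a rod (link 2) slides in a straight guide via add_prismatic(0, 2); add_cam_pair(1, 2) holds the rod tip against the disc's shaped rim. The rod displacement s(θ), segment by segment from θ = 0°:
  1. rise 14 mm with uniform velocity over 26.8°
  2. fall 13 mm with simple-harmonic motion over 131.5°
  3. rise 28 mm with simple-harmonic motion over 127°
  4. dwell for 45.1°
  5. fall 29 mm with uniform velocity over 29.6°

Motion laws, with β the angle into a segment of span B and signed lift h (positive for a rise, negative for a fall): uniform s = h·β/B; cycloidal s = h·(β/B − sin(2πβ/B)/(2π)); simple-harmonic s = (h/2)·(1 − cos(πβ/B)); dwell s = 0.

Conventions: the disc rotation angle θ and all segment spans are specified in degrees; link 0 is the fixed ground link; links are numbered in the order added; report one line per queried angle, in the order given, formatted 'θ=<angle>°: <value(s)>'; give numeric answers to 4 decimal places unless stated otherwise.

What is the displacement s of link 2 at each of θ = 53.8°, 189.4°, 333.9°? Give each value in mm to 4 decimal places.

segment 1 (0° to 26.8°, uniform, h = 14) is passed completely: s = 0.0000 + (14) = 14.0000
θ = 53.8° falls in segment 2 (26.8° to 158.3°, simple-harmonic, h = -13): β = 53.8 − 26.8 = 27°, B = 131.5°; Δs = -13/2·(1 − cos(π·0.2053)) = -1.3060; s = 14.0000 − 1.3060 = 12.6940
segment 2 (26.8° to 158.3°, simple-harmonic, h = -13) is passed completely: s = 14.0000 + (-13) = 1.0000
θ = 189.4° falls in segment 3 (158.3° to 285.3°, simple-harmonic, h = 28): β = 189.4 − 158.3 = 31.1°, B = 127°; Δs = 28/2·(1 − cos(π·0.2449)) = 3.9426; s = 1.0000 + 3.9426 = 4.9426
segment 3 (158.3° to 285.3°, simple-harmonic, h = 28) is passed completely: s = 1.0000 + (28) = 29.0000
segment 4 (285.3° to 330.4°, dwell): s unchanged at 29.0000
θ = 333.9° falls in segment 5 (330.4° to 360°, uniform, h = -29): β = 333.9 − 330.4 = 3.5°, B = 29.6°; Δs = -29·3.5/29.6 = -3.4291; s = 29.0000 − 3.4291 = 25.5709

θ=53.8°: 12.6940
θ=189.4°: 4.9426
θ=333.9°: 25.5709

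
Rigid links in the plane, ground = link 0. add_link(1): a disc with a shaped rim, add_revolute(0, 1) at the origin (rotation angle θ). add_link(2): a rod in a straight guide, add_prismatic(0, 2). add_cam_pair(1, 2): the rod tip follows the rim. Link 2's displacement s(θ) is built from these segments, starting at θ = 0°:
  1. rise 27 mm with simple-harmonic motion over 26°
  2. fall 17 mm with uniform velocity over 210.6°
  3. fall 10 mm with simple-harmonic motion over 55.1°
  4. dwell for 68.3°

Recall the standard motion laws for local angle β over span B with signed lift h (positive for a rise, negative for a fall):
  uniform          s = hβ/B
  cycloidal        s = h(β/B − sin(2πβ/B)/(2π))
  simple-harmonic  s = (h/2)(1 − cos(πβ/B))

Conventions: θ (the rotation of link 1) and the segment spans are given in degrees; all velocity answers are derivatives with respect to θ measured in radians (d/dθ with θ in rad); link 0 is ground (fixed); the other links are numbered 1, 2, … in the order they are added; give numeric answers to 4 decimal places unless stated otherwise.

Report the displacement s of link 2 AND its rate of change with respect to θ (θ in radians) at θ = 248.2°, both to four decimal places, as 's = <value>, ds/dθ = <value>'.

segment 1 (0° to 26°, simple-harmonic, h = 27) is passed completely: s = 0.0000 + (27) = 27.0000
segment 2 (26° to 236.6°, uniform, h = -17) is passed completely: s = 27.0000 + (-17) = 10.0000
θ = 248.2° falls in segment 3 (236.6° to 291.7°, simple-harmonic, h = -10): β = 248.2 − 236.6 = 11.6°, B = 55.1°; Δs = -10/2·(1 − cos(π·0.2105)) = -1.0543; s = 10.0000 − 1.0543 = 8.9457
velocity in seg [236.6°–291.7°] (simple-harmonic), θ in radians: β = 11.6° = 0.2025 rad, B = 55.1° = 0.9617 rad; ds/dθ = (πh/(2B)) sin(πβ/B) = (π·(-10)/(2·0.9617)) sin(π·0.2105) = -10.032513 mm/rad

s = 8.9457, ds/dθ = -10.0325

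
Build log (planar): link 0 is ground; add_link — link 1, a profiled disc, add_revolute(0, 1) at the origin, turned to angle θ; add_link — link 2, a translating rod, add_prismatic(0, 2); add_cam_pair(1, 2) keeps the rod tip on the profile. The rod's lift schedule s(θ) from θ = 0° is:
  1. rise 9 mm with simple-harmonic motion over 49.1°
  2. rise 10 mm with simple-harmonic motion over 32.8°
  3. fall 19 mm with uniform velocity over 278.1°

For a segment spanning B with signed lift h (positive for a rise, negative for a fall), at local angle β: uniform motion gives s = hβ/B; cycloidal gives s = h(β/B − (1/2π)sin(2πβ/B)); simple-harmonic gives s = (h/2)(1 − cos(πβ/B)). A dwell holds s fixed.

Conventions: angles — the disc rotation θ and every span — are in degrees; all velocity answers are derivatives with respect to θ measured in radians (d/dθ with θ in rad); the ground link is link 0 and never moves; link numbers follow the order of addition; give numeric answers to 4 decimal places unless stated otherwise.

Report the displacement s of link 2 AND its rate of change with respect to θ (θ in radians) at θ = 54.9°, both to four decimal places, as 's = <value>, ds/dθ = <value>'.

seg 1 [0°–49.1°] simple-harmonic, h=9: full span → s += 9 → s = 9.0000
seg 2 [49.1°–81.9°] simple-harmonic, h=10: θ=54.9° here. β=5.8, B=32.8. 10/2·(1 − cos(π·0.1768)) = 0.7519 → s = 9.7519
velocity in seg [49.1°–81.9°] (simple-harmonic), θ in radians: β = 5.8° = 0.1012 rad, B = 32.8° = 0.5725 rad; ds/dθ = (πh/(2B)) sin(πβ/B) = (π·10/(2·0.5725)) sin(π·0.1768) = 14.471064 mm/rad

s = 9.7519, ds/dθ = 14.4711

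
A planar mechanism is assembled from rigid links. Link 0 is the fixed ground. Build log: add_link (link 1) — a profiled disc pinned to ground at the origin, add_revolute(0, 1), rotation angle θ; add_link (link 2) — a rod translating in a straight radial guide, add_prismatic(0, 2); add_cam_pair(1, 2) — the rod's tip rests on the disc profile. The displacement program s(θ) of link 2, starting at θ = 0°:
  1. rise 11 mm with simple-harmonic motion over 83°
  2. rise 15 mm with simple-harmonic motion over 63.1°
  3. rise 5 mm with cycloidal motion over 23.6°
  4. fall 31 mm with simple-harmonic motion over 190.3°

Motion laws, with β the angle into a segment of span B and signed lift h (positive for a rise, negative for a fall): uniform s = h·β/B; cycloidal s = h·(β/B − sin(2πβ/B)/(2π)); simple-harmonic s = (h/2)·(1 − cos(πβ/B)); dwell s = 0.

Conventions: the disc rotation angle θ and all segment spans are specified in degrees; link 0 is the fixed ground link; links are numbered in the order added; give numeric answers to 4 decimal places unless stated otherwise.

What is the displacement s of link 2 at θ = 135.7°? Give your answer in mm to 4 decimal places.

seg 1 [0°–83°] simple-harmonic, h=11: full span → s += 11 → s = 11.0000
seg 2 [83°–146.1°] simple-harmonic, h=15: θ=135.7° here. β=52.7, B=63.1. 15/2·(1 − cos(π·0.8352)) = 14.0169 → s = 25.0169

25.0169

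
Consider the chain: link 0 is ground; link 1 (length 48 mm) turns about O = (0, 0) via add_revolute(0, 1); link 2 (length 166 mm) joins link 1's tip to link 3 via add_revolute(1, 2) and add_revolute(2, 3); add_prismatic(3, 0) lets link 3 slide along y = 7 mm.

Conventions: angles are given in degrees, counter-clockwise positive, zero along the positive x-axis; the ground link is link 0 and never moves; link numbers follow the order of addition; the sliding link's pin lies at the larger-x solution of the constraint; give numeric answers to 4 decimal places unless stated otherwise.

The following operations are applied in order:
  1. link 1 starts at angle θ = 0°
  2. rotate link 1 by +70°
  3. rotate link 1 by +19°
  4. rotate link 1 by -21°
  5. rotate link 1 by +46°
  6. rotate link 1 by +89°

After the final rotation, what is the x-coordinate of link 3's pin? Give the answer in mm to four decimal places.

geometry: r = 48 mm, L = 166 mm, e = 7 mm; θ starts at 0°
rotate link 1 by +70°: θ ← 0° +70° = 70°
rotate link 1 by +19°: θ ← 70° +19° = 89°
rotate link 1 by -21°: θ ← 89° -21° = 68°
rotate link 1 by +46°: θ ← 68° +46° = 114°
rotate link 1 by +89°: θ ← 114° +89° = 203°
crank pin P = (r cos θ, r sin θ) = (-44.184233, -18.755094)
h = r sin θ − e = -18.755094 − 7 = -25.755094
x = r cos θ + √(L² − h²) = -44.184233 + 163.989863 = 119.805630

119.8056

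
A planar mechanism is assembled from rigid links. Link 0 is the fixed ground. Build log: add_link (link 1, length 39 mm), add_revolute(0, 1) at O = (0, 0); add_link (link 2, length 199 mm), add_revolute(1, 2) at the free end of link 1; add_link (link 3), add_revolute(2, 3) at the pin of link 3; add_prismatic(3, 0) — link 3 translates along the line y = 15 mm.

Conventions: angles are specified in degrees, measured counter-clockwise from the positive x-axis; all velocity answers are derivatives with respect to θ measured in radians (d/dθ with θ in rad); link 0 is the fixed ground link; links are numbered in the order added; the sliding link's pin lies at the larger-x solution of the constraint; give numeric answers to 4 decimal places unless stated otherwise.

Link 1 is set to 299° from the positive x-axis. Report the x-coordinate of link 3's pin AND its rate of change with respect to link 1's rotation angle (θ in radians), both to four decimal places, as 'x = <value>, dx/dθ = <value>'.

geometry: r = 39 mm, L = 199 mm, e = 15 mm
crank pin P = (r cos θ, r sin θ) = (18.907575, -34.110169)
h = r sin θ − e = -34.110169 − 15 = -49.110169
x = r cos θ + √(L² − h²) = 18.907575 + 192.844993 = 211.752568
dx/dθ = −r sin θ − h·r cos θ/√(L² − h²) (θ in radians; h = -49.110169) = 38.925197

x = 211.7526, dx/dθ = 38.9252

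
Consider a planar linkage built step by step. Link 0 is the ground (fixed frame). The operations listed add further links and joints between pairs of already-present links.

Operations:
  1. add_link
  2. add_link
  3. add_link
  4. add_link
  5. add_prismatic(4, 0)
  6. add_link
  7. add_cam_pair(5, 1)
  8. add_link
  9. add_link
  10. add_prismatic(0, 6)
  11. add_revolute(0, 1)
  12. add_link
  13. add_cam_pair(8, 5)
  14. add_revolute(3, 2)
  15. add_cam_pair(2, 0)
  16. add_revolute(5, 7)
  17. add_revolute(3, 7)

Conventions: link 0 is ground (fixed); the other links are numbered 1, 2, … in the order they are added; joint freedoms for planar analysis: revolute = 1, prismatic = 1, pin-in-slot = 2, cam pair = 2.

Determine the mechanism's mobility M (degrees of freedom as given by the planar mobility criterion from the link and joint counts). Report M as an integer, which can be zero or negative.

ground; <1,0,0>
#1 <2,0,0>
#2 <3,0,0>
#3 <4,0,0>
#4 <5,0,0>
P:4↔0 J1 <5,1,0>
#5 <6,1,0>
C:5↔1 J2 <6,1,1>
#6 <7,1,1>
#7 <8,1,1>
P:0↔6 J1 <8,2,1>
R:0↔1 J1 <8,3,1>
#8 <9,3,1>
C:8↔5 J2 <9,3,2>
R:3↔2 J1 <9,4,2>
C:2↔0 J2 <9,4,3>
R:5↔7 J1 <9,5,3>
R:3↔7 J1 <9,6,3>
3×8 − 2×6 − 1×3 = 9

M = 9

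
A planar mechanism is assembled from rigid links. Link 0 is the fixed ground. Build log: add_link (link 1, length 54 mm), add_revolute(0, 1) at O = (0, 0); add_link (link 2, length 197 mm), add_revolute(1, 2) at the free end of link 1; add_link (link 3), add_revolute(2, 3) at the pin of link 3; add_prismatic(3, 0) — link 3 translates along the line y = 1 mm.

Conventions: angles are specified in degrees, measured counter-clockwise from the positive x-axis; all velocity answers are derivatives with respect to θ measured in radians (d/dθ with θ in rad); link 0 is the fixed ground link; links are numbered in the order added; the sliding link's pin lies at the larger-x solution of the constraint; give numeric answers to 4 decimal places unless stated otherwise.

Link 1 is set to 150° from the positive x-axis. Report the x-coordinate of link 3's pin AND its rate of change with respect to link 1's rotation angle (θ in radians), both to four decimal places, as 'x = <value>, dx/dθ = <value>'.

geometry: r = 54 mm, L = 197 mm, e = 1 mm
crank pin P = (r cos θ, r sin θ) = (-46.765372, 27.000000)
h = r sin θ − e = 27.000000 − 1 = 26.000000
x = r cos θ + √(L² − h²) = -46.765372 + 195.276727 = 148.511355
dx/dθ = −r sin θ − h·r cos θ/√(L² − h²) (θ in radians; h = 26.000000) = -20.773453

x = 148.5114, dx/dθ = -20.7735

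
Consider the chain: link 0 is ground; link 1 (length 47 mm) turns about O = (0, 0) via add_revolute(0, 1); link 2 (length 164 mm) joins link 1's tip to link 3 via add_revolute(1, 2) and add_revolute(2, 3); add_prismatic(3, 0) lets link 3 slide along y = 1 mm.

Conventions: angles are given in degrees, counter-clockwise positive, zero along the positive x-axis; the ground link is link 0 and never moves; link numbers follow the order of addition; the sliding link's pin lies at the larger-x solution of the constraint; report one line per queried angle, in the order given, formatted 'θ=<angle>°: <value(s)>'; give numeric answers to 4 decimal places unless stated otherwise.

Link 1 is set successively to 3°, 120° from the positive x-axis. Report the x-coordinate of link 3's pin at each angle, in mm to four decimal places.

geometry: r = 47 mm, L = 164 mm, e = 1 mm
θ=3°: crank pin P = (r cos θ, r sin θ) = (46.935588, 2.459790)
θ=3°: h = r sin θ − e = 2.459790 − 1 = 1.459790
θ=3°: x = r cos θ + √(L² − h²) = 46.935588 + 163.993503 = 210.929091
θ=120°: crank pin P = (r cos θ, r sin θ) = (-23.500000, 40.703194)
θ=120°: h = r sin θ − e = 40.703194 − 1 = 39.703194
θ=120°: x = r cos θ + √(L² − h²) = -23.500000 + 159.121515 = 135.621515

θ=3°: 210.9291
θ=120°: 135.6215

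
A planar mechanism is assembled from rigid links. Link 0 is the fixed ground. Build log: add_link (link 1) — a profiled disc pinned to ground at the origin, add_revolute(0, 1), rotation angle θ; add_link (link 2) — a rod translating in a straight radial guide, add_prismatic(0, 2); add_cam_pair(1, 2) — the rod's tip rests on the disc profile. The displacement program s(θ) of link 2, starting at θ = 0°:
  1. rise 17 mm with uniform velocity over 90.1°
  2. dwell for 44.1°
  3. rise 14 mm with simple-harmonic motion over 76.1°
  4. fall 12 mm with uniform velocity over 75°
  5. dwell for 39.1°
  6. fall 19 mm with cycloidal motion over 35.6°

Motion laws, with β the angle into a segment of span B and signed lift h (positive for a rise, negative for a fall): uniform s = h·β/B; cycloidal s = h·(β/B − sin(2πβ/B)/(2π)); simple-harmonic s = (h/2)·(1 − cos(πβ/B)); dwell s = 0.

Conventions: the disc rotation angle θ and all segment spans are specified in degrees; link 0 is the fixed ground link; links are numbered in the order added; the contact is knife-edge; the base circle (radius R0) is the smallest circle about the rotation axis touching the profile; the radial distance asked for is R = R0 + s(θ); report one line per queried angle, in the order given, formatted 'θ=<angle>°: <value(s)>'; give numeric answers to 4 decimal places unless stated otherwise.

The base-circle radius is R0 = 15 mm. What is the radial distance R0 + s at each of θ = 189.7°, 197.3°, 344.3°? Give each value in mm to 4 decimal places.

seg 1 [0°–90.1°] uniform, h=17: full span → s += 17 → s = 17.0000
seg 2 [90.1°–134.2°] dwell: s stays 17.0000
seg 3 [134.2°–210.3°] simple-harmonic, h=14: θ=189.7° here. β=55.5, B=76.1. 14/2·(1 − cos(π·0.7293)) = 11.6177 → s = 28.6177
seg 3 [134.2°–210.3°] simple-harmonic, h=14: θ=197.3° here. β=63.1, B=76.1. 14/2·(1 − cos(π·0.8292)) = 13.0159 → s = 30.0159
seg 3 [134.2°–210.3°] simple-harmonic, h=14: full span → s += 14 → s = 31.0000
seg 4 [210.3°–285.3°] uniform, h=-12: full span → s += -12 → s = 19.0000
seg 5 [285.3°–324.4°] dwell: s stays 19.0000
seg 6 [324.4°–360°] cycloidal, h=-19: θ=344.3° here. β=19.9, B=35.6. -19·(0.5590 − sin(2π·0.5590)/(2π)) = -11.7161 → s = 7.2839
θ=189.7°: R = R0 + s = 15 + 28.6177 = 43.6177
θ=197.3°: R = R0 + s = 15 + 30.0159 = 45.0159
θ=344.3°: R = R0 + s = 15 + 7.2839 = 22.2839

θ=189.7°: 43.6177
θ=197.3°: 45.0159
θ=344.3°: 22.2839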